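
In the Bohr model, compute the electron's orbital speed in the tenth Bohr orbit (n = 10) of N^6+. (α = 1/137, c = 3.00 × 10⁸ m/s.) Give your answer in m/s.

1.53 × 10⁶ m/s

v_n = Zαc/n = 7 × 0.00730 × 3.00 × 10⁸ / 10
    = 1.53 × 10⁶ m/s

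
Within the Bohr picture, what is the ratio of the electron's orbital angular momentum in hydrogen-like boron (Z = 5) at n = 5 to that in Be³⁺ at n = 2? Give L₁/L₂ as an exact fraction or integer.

L = nℏ is independent of Z.
L₁/L₂ = n₁/n₂ = 5/2 = 5/2

5/2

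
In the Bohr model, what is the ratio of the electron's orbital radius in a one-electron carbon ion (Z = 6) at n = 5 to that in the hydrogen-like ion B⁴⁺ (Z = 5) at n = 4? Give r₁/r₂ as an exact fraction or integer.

125/96

r ∝ Z^-1 · n^2
r₁/r₂ = (6/5)^-1 · (5/4)^2 = 125/96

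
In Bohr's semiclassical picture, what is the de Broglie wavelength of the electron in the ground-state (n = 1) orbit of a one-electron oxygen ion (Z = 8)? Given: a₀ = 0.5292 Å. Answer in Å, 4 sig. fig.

0.4156 Å

The Bohr quantisation condition is nλ = 2πr_n.
r_n = n²a₀/Z = 0.06615 Å
λ = 2πr_n/n = 2π·0.06615/1 = 0.4156 Å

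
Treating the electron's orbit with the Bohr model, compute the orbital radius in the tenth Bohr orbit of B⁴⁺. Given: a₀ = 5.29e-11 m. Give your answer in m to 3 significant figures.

1.06e-9 m

r_n = n²a₀/Z = 10² × 5.29e-11 / 5
    = 100 × 5.29e-11 / 5 = 1.06e-9 m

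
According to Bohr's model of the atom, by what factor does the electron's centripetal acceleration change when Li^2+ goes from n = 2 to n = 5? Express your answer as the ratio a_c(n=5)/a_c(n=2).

a_c ∝ Z^3 · n^-4; with Z fixed, a_c ∝ n^-4.
a_c(n=5)/a_c(n=2) = (5/2)^-4 = 16/625

16/625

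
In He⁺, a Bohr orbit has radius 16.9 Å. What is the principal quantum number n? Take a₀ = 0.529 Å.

r_n = n²a₀/Z ⇒ n² = rZ/a₀ = 16.9 × 2 / 0.529 ≈ 63.89
n = 8

8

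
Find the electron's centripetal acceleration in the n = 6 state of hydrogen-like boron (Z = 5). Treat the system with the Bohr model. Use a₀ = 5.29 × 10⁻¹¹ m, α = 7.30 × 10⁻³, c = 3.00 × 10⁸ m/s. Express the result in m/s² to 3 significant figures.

r = n²a₀/Z = 3.81 × 10⁻¹⁰ m, v = Zαc/n = 1.82 × 10⁶ m/s
a = v²/r = (1.82 × 10⁶)² / 3.81 × 10⁻¹⁰ = 8.74 × 10²¹ m/s²

8.74 × 10²¹ m/s²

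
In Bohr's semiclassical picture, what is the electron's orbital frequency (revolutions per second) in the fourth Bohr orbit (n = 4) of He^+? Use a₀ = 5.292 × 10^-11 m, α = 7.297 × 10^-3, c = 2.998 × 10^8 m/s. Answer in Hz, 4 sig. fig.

4.112 × 10^14 Hz

r = n²a₀/Z = 4.234 × 10^-10 m, v = Zαc/n = 1.094 × 10^6 m/s
f = v/(2πr) = 4.112 × 10^14 Hz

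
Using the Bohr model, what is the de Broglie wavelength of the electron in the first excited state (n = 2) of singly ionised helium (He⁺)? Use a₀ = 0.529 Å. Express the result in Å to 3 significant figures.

The Bohr quantisation condition is nλ = 2πr_n.
r_n = n²a₀/Z = 1.06 Å
λ = 2πr_n/n = 2π·1.06/2 = 3.32 Å

3.32 Å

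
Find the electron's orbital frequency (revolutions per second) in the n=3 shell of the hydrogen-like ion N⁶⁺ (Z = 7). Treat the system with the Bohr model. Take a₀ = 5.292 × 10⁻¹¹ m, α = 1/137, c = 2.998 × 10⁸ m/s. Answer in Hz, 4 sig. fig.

r = n²a₀/Z = 6.804 × 10⁻¹¹ m, v = Zαc/n = 5.106 × 10⁶ m/s
f = v/(2πr) = 1.194 × 10¹⁶ Hz

1.194 × 10¹⁶ Hz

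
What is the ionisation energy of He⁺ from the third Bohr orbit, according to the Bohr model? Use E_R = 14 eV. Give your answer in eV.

6.2 eV

E_n = −E_R·Z²/n² = −14 × 2²/3² eV = -6.2 eV
Ionisation energy = −E_n = 6.2 eV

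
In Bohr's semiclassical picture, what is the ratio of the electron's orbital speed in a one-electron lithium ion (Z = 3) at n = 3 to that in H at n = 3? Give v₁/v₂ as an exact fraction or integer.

v ∝ Z^1 · n^-1
v₁/v₂ = (3/1)^1 · (3/3)^-1 = 3

3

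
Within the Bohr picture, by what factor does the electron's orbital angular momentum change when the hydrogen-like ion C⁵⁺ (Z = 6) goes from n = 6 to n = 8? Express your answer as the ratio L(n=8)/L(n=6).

L = nℏ depends only on n, so L ∝ n.
L(n=8)/L(n=6) = (8/6)^1 = 4/3

4/3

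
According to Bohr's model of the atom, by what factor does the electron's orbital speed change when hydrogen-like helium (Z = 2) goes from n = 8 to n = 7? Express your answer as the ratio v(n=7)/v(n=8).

v ∝ Z^1 · n^-1; with Z fixed, v ∝ n^-1.
v(n=7)/v(n=8) = (7/8)^-1 = 8/7

8/7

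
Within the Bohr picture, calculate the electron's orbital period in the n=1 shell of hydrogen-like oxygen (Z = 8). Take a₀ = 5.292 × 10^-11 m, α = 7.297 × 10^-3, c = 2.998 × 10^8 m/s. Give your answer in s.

2.375 × 10^-18 s

r = n²a₀/Z = 1²·5.292 × 10^-11/8 = 6.615 × 10^-12 m
v = Zαc/n = 8·0.007297·2.998 × 10^8/1 = 1.750 × 10^7 m/s
T = 2πr/v = 2.375 × 10^-18 s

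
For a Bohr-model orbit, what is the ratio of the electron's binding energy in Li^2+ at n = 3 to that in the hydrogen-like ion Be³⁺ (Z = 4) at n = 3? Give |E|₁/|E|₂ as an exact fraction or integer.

|E| ∝ Z^2 · n^-2
|E|₁/|E|₂ = (3/4)^2 · (3/3)^-2 = 9/16

9/16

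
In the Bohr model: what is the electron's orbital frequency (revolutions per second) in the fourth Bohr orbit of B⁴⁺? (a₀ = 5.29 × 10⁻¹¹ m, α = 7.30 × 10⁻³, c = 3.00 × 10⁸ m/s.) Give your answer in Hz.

r = n²a₀/Z = 1.69 × 10⁻¹⁰ m, v = Zαc/n = 2.74 × 10⁶ m/s
f = v/(2πr) = 2.57 × 10¹⁵ Hz

2.57 × 10¹⁵ Hz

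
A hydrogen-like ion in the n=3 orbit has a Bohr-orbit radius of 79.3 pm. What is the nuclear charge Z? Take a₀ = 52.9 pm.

r_n = n²a₀/Z ⇒ Z = n²a₀/r = 3² × 52.9 / 79.3 ≈ 6.00
Z = 6

6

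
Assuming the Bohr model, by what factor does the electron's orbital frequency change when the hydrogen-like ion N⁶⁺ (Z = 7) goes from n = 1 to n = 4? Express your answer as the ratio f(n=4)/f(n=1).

f ∝ Z^2 · n^-3; with Z fixed, f ∝ n^-3.
f(n=4)/f(n=1) = (4/1)^-3 = 1/64

1/64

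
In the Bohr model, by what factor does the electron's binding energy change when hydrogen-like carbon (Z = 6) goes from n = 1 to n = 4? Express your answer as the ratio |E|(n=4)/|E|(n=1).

1/16

|E| ∝ Z^2 · n^-2; with Z fixed, |E| ∝ n^-2.
|E|(n=4)/|E|(n=1) = (4/1)^-2 = 1/16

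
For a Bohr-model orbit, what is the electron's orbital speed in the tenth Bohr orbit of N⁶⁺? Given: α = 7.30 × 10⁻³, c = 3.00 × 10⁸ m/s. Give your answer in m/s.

v_n = Zαc/n = 7 × 0.00730 × 3.00 × 10⁸ / 10
    = 1.53 × 10⁶ m/s

1.53 × 10⁶ m/s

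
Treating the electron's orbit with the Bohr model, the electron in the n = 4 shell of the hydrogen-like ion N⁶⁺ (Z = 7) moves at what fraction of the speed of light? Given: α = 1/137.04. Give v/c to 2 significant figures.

v_n = Zαc/n, so v/c = Zα/n = 7 × 0.0073 / 4 = 0.013

0.013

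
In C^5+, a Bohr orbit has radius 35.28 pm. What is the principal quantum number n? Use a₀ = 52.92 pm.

2

r_n = n²a₀/Z ⇒ n² = rZ/a₀ = 35.28 × 6 / 52.92 ≈ 4.00
n = 2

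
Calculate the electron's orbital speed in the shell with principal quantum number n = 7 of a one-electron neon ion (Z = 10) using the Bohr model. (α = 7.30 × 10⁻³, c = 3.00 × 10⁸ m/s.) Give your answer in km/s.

3130 km/s

v_n = Zαc/n = 10 × 0.00730 × 3.00 × 10⁸ / 7
    = 3130 km/s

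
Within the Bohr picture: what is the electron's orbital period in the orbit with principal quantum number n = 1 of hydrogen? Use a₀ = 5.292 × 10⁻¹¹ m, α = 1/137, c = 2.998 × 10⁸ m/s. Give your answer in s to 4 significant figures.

r = n²a₀/Z = 1²·5.292 × 10⁻¹¹/1 = 5.292 × 10⁻¹¹ m
v = Zαc/n = 1·0.007299·2.998 × 10⁸/1 = 2.188 × 10⁶ m/s
T = 2πr/v = 1.519 × 10⁻¹⁶ s

1.519 × 10⁻¹⁶ s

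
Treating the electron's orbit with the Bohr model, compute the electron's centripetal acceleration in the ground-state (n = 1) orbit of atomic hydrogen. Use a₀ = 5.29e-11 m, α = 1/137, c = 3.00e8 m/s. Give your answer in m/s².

r = n²a₀/Z = 5.29e-11 m, v = Zαc/n = 2.19e6 m/s
a = v²/r = (2.19e6)² / 5.29e-11 = 9.06e22 m/s²

9.06e22 m/s²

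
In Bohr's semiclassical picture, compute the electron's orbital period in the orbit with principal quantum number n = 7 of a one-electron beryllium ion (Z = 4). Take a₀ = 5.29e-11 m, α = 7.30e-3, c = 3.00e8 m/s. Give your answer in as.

3250 as

r = n²a₀/Z = 7²·5.29e-11/4 = 6.48e-10 m
v = Zαc/n = 4·0.00730·3.00e8/7 = 1.25e6 m/s
T = 2πr/v = 3.25e-15 s = 3250 as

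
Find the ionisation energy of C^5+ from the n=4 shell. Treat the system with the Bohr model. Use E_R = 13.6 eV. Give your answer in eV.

E_n = −E_R·Z²/n² = −13.6 × 6²/4² eV = -30.6 eV
Ionisation energy = −E_n = 30.6 eV

30.6 eV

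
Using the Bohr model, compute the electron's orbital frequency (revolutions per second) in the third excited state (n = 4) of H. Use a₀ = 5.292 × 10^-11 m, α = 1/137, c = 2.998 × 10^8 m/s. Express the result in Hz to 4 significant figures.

1.028 × 10^14 Hz

r = n²a₀/Z = 8.467 × 10^-10 m, v = Zαc/n = 5.471 × 10^5 m/s
f = v/(2πr) = 1.028 × 10^14 Hz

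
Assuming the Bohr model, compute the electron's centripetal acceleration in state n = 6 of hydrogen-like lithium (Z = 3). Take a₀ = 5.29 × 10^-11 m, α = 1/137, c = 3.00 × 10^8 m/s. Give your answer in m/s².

r = n²a₀/Z = 6.35 × 10^-10 m, v = Zαc/n = 1.09 × 10^6 m/s
a = v²/r = (1.09 × 10^6)² / 6.35 × 10^-10 = 1.89 × 10^21 m/s²

1.89 × 10^21 m/s²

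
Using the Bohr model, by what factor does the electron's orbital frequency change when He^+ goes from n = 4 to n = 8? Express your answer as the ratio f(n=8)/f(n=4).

1/8

f ∝ Z^2 · n^-3; with Z fixed, f ∝ n^-3.
f(n=8)/f(n=4) = (8/4)^-3 = 1/8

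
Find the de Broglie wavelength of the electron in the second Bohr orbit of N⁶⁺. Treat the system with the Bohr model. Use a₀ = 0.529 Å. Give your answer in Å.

0.950 Å

The Bohr quantisation condition is nλ = 2πr_n.
r_n = n²a₀/Z = 0.302 Å
λ = 2πr_n/n = 2π·0.302/2 = 0.950 Å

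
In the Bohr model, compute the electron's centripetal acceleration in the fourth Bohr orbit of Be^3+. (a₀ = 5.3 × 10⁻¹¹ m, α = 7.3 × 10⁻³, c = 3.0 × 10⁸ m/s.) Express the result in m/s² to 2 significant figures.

r = n²a₀/Z = 2.1 × 10⁻¹⁰ m, v = Zαc/n = 2.2 × 10⁶ m/s
a = v²/r = (2.2 × 10⁶)² / 2.1 × 10⁻¹⁰ = 2.3 × 10²² m/s²

2.3 × 10²² m/s²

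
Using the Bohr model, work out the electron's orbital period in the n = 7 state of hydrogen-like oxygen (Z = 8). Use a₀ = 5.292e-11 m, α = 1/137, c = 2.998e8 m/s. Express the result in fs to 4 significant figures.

0.8143 fs

r = n²a₀/Z = 7²·5.292e-11/8 = 3.241e-10 m
v = Zαc/n = 8·0.007299·2.998e8/7 = 2.501e6 m/s
T = 2πr/v = 8.143e-16 s = 0.8143 fs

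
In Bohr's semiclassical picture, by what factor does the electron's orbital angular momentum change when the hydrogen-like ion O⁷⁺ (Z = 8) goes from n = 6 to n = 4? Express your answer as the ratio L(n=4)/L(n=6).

2/3

L = nℏ depends only on n, so L ∝ n.
L(n=4)/L(n=6) = (4/6)^1 = 2/3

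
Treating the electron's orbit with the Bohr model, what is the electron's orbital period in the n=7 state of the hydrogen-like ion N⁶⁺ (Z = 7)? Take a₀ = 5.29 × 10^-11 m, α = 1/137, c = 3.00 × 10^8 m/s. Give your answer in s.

1.06 × 10^-15 s

r = n²a₀/Z = 7²·5.29 × 10^-11/7 = 3.70 × 10^-10 m
v = Zαc/n = 7·0.00730·3.00 × 10^8/7 = 2.19 × 10^6 m/s
T = 2πr/v = 1.06 × 10^-15 s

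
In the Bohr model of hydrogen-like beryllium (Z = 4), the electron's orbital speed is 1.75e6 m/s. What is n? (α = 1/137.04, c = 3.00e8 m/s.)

5

v_n = Zαc/n ⇒ n = Zαc/v = 4 × 0.00730 × 3.00e8 / 1.75e6 ≈ 5.00
n = 5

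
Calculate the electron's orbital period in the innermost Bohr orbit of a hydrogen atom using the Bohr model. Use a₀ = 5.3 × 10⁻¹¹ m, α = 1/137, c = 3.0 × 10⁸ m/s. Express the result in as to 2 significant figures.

r = n²a₀/Z = 1²·5.3 × 10⁻¹¹/1 = 5.3 × 10⁻¹¹ m
v = Zαc/n = 1·0.0073·3.0 × 10⁸/1 = 2.2 × 10⁶ m/s
T = 2πr/v = 1.5 × 10⁻¹⁶ s = 150 as

150 as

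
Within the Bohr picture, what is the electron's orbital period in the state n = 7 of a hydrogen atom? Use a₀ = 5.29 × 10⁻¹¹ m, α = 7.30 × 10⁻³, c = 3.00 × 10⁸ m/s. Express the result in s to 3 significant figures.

r = n²a₀/Z = 7²·5.29 × 10⁻¹¹/1 = 2.59 × 10⁻⁹ m
v = Zαc/n = 1·0.00730·3.00 × 10⁸/7 = 3.13 × 10⁵ m/s
T = 2πr/v = 5.21 × 10⁻¹⁴ s

5.21 × 10⁻¹⁴ s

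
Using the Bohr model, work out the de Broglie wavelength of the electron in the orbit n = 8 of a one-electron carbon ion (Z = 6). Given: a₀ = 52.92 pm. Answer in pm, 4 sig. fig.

443.3 pm

The Bohr quantisation condition is nλ = 2πr_n.
r_n = n²a₀/Z = 564.5 pm
λ = 2πr_n/n = 2π·564.5/8 = 443.3 pm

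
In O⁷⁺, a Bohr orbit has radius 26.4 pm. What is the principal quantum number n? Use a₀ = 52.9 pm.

r_n = n²a₀/Z ⇒ n² = rZ/a₀ = 26.4 × 8 / 52.9 ≈ 3.99
n = 2

2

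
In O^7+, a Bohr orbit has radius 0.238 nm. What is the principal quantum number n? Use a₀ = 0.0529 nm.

6

r_n = n²a₀/Z ⇒ n² = rZ/a₀ = 0.238 × 8 / 0.0529 ≈ 35.99
n = 6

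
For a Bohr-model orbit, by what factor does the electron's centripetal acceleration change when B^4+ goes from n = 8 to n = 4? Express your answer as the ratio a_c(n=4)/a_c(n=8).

16

a_c ∝ Z^3 · n^-4; with Z fixed, a_c ∝ n^-4.
a_c(n=4)/a_c(n=8) = (4/8)^-4 = 16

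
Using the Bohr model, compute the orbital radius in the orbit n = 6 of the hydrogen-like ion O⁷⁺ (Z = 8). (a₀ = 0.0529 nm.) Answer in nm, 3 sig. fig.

r_n = n²a₀/Z = 6² × 0.0529 / 8
    = 36 × 0.0529 / 8 = 0.238 nm

0.238 nm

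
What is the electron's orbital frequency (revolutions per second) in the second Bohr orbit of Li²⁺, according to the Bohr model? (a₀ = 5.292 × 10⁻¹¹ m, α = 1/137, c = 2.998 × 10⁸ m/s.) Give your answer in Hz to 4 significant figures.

r = n²a₀/Z = 7.056 × 10⁻¹¹ m, v = Zαc/n = 3.282 × 10⁶ m/s
f = v/(2πr) = 7.404 × 10¹⁵ Hz

7.404 × 10¹⁵ Hz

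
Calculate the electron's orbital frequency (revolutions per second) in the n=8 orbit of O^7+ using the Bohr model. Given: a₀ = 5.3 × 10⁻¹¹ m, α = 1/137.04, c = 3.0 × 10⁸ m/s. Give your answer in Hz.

8.2 × 10¹⁴ Hz

r = n²a₀/Z = 4.2 × 10⁻¹⁰ m, v = Zαc/n = 2.2 × 10⁶ m/s
f = v/(2πr) = 8.2 × 10¹⁴ Hz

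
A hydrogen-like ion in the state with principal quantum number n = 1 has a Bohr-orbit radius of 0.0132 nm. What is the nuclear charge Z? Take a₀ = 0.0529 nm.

r_n = n²a₀/Z ⇒ Z = n²a₀/r = 1² × 0.0529 / 0.0132 ≈ 4.01
Z = 4

4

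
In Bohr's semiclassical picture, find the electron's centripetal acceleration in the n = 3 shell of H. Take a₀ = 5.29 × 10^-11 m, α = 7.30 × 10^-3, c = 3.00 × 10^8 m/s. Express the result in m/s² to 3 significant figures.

1.12 × 10^21 m/s²

r = n²a₀/Z = 4.76 × 10^-10 m, v = Zαc/n = 7.30 × 10^5 m/s
a = v²/r = (7.30 × 10^5)² / 4.76 × 10^-10 = 1.12 × 10^21 m/s²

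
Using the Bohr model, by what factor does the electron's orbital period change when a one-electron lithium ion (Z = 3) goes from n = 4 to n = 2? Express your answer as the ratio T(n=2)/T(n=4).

T ∝ Z^-2 · n^3; with Z fixed, T ∝ n^3.
T(n=2)/T(n=4) = (2/4)^3 = 1/8

1/8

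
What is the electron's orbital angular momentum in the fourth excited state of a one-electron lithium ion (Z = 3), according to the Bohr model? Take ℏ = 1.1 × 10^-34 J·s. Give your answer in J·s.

5.5 × 10^-34 J·s

L_n = nℏ = 5 × 1.1 × 10^-34 = 5.5 × 10^-34 J·s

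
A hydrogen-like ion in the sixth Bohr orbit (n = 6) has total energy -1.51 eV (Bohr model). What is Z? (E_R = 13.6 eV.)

E_n = −E_R Z²/n² ⇒ Z² = −E_n n²/E_R = 1.51 × 6² / 13.6 ≈ 4.00
Z = 2

2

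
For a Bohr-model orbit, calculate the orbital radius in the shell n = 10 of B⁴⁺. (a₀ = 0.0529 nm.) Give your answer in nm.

r_n = n²a₀/Z = 10² × 0.0529 / 5
    = 100 × 0.0529 / 5 = 1.06 nm

1.06 nm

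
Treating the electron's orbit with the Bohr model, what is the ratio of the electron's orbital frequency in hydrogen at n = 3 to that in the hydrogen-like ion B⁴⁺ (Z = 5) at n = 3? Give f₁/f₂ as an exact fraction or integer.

f ∝ Z^2 · n^-3
f₁/f₂ = (1/5)^2 · (3/3)^-3 = 1/25

1/25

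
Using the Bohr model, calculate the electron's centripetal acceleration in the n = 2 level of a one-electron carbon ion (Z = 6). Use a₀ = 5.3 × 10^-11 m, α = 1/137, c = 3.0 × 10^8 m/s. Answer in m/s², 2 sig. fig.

1.2 × 10^24 m/s²

r = n²a₀/Z = 3.5 × 10^-11 m, v = Zαc/n = 6.6 × 10^6 m/s
a = v²/r = (6.6 × 10^6)² / 3.5 × 10^-11 = 1.2 × 10^24 m/s²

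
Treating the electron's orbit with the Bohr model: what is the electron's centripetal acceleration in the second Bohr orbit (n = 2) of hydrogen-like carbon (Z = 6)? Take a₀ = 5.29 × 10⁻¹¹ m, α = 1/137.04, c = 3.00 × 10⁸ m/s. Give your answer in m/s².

r = n²a₀/Z = 3.53 × 10⁻¹¹ m, v = Zαc/n = 6.57 × 10⁶ m/s
a = v²/r = (6.57 × 10⁶)² / 3.53 × 10⁻¹¹ = 1.22 × 10²⁴ m/s²

1.22 × 10²⁴ m/s²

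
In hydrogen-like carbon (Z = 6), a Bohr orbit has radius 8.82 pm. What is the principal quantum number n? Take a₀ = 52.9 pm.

r_n = n²a₀/Z ⇒ n² = rZ/a₀ = 8.82 × 6 / 52.9 ≈ 1.00
n = 1

1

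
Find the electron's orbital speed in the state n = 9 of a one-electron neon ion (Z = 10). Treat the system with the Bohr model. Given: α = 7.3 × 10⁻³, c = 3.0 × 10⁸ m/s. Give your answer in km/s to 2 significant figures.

v_n = Zαc/n = 10 × 0.0073 × 3.0 × 10⁸ / 9
    = 2400 km/s

2400 km/s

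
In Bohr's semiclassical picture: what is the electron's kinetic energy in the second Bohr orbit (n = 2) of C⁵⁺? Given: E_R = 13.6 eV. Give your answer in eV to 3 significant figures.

122 eV

For a Coulomb orbit the virial theorem gives K = −E_n.
E_n = −E_R·Z²/n², so K = E_R·Z²/n² = 13.6 × 6²/2² = 122 eV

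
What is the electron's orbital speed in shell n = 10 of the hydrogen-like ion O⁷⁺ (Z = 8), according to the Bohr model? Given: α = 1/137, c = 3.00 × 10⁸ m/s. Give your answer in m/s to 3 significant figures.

1.75 × 10⁶ m/s

v_n = Zαc/n = 8 × 0.00730 × 3.00 × 10⁸ / 10
    = 1.75 × 10⁶ m/s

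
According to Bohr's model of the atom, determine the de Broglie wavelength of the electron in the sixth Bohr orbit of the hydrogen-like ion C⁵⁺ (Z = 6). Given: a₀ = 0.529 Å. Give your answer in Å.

3.32 Å

The Bohr quantisation condition is nλ = 2πr_n.
r_n = n²a₀/Z = 3.17 Å
λ = 2πr_n/n = 2π·3.17/6 = 3.32 Å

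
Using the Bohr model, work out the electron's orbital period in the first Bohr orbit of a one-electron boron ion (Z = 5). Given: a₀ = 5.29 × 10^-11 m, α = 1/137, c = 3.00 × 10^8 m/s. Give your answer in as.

r = n²a₀/Z = 1²·5.29 × 10^-11/5 = 1.06 × 10^-11 m
v = Zαc/n = 5·0.00730·3.00 × 10^8/1 = 1.09 × 10^7 m/s
T = 2πr/v = 6.07 × 10^-18 s = 6.07 as

6.07 as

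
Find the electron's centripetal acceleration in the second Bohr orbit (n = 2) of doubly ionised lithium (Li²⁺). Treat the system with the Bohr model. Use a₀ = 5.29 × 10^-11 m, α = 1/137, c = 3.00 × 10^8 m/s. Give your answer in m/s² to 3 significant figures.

r = n²a₀/Z = 7.05 × 10^-11 m, v = Zαc/n = 3.28 × 10^6 m/s
a = v²/r = (3.28 × 10^6)² / 7.05 × 10^-11 = 1.53 × 10^23 m/s²

1.53 × 10^23 m/s²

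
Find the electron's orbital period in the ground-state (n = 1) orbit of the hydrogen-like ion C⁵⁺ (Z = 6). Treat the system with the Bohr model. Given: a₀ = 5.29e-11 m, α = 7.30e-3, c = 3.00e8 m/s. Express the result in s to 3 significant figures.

r = n²a₀/Z = 1²·5.29e-11/6 = 8.82e-12 m
v = Zαc/n = 6·0.00730·3.00e8/1 = 1.31e7 m/s
T = 2πr/v = 4.22e-18 s

4.22e-18 s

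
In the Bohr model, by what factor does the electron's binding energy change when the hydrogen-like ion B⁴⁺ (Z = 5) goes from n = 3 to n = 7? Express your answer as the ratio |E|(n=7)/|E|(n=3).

|E| ∝ Z^2 · n^-2; with Z fixed, |E| ∝ n^-2.
|E|(n=7)/|E|(n=3) = (7/3)^-2 = 9/49

9/49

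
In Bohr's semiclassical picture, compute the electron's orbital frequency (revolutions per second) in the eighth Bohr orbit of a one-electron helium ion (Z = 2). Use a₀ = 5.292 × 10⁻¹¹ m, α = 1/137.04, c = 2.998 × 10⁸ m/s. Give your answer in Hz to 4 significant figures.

5.140 × 10¹³ Hz

r = n²a₀/Z = 1.693 × 10⁻⁹ m, v = Zαc/n = 5.469 × 10⁵ m/s
f = v/(2πr) = 5.140 × 10¹³ Hz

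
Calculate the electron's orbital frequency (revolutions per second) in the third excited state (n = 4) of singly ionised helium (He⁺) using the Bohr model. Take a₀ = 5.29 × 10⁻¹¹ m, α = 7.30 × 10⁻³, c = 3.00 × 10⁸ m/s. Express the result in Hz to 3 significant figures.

r = n²a₀/Z = 4.23 × 10⁻¹⁰ m, v = Zαc/n = 1.09 × 10⁶ m/s
f = v/(2πr) = 4.12 × 10¹⁴ Hz

4.12 × 10¹⁴ Hz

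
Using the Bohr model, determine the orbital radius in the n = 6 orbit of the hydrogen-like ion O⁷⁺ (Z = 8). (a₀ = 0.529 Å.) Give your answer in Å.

r_n = n²a₀/Z = 6² × 0.529 / 8
    = 36 × 0.529 / 8 = 2.38 Å

2.38 Å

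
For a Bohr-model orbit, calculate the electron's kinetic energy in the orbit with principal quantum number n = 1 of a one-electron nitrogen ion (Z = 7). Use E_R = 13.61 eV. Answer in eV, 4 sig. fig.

For a Coulomb orbit the virial theorem gives K = −E_n.
E_n = −E_R·Z²/n², so K = E_R·Z²/n² = 13.61 × 7²/1² = 666.9 eV

666.9 eV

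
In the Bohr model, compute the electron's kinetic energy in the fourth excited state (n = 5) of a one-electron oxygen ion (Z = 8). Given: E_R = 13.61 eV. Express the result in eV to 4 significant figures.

34.84 eV

For a Coulomb orbit the virial theorem gives K = −E_n.
E_n = −E_R·Z²/n², so K = E_R·Z²/n² = 13.61 × 8²/5² = 34.84 eV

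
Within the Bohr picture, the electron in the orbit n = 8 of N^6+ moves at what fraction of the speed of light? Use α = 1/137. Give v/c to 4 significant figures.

0.006387

v_n = Zαc/n, so v/c = Zα/n = 7 × 0.007299 / 8 = 0.006387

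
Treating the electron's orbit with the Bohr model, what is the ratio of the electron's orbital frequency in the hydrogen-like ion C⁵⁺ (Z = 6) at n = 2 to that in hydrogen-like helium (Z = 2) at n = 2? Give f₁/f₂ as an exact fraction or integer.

f ∝ Z^2 · n^-3
f₁/f₂ = (6/2)^2 · (2/2)^-3 = 9

9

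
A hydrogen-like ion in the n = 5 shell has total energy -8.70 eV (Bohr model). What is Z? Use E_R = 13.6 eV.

4

E_n = −E_R Z²/n² ⇒ Z² = −E_n n²/E_R = 8.70 × 5² / 13.6 ≈ 15.99
Z = 4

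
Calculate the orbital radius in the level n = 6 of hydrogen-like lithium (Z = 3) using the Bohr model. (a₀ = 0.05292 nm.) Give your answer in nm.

r_n = n²a₀/Z = 6² × 0.05292 / 3
    = 36 × 0.05292 / 3 = 0.6350 nm

0.6350 nm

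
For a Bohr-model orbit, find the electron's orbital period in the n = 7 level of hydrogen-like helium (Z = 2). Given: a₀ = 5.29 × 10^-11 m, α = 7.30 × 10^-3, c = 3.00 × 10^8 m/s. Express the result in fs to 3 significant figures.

13.0 fs

r = n²a₀/Z = 7²·5.29 × 10^-11/2 = 1.30 × 10^-9 m
v = Zαc/n = 2·0.00730·3.00 × 10^8/7 = 6.26 × 10^5 m/s
T = 2πr/v = 1.30 × 10^-14 s = 13.0 fs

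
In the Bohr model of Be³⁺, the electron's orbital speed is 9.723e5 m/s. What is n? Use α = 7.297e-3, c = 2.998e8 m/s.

v_n = Zαc/n ⇒ n = Zαc/v = 4 × 0.007297 × 2.998e8 / 9.723e5 ≈ 9.00
n = 9

9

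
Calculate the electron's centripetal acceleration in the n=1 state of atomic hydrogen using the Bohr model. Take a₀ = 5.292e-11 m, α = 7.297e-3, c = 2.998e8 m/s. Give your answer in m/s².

r = n²a₀/Z = 5.292e-11 m, v = Zαc/n = 2.188e6 m/s
a = v²/r = (2.188e6)² / 5.292e-11 = 9.043e22 m/s²

9.043e22 m/s²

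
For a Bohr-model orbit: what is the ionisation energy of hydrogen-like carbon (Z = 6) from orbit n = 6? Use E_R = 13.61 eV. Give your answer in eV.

E_n = −E_R·Z²/n² = −13.61 × 6²/6² eV = -13.61 eV
Ionisation energy = −E_n = 13.61 eV

13.61 eV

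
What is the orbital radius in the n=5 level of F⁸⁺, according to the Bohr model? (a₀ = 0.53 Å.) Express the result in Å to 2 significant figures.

1.5 Å

r_n = n²a₀/Z = 5² × 0.53 / 9
    = 25 × 0.53 / 9 = 1.5 Å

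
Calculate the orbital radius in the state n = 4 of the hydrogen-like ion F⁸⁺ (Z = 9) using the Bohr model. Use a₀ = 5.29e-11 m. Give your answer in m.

9.40e-11 m

r_n = n²a₀/Z = 4² × 5.29e-11 / 9
    = 16 × 5.29e-11 / 9 = 9.40e-11 m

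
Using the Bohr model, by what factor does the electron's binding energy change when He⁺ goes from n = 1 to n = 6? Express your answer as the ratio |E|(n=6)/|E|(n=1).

|E| ∝ Z^2 · n^-2; with Z fixed, |E| ∝ n^-2.
|E|(n=6)/|E|(n=1) = (6/1)^-2 = 1/36

1/36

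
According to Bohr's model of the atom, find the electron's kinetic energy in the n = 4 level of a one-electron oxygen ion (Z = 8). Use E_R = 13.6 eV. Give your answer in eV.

54.4 eV

For a Coulomb orbit the virial theorem gives K = −E_n.
E_n = −E_R·Z²/n², so K = E_R·Z²/n² = 13.6 × 8²/4² = 54.4 eV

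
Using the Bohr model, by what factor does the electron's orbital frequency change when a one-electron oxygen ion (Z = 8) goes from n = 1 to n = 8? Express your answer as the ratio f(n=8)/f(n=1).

f ∝ Z^2 · n^-3; with Z fixed, f ∝ n^-3.
f(n=8)/f(n=1) = (8/1)^-3 = 1/512

1/512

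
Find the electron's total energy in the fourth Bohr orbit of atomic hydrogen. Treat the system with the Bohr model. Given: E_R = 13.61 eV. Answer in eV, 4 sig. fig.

-0.8506 eV

E_n = −E_R·Z²/n² = −13.61 × 1²/4² = -0.8506 eV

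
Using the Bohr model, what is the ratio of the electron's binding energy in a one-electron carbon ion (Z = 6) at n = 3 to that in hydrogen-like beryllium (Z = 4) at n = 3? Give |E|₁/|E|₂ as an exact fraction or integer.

|E| ∝ Z^2 · n^-2
|E|₁/|E|₂ = (6/4)^2 · (3/3)^-2 = 9/4

9/4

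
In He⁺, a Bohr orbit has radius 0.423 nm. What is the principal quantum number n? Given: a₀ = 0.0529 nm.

r_n = n²a₀/Z ⇒ n² = rZ/a₀ = 0.423 × 2 / 0.0529 ≈ 15.99
n = 4

4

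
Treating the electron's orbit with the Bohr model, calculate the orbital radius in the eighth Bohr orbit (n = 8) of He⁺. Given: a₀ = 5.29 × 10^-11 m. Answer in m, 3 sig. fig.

r_n = n²a₀/Z = 8² × 5.29 × 10^-11 / 2
    = 64 × 5.29 × 10^-11 / 2 = 1.69 × 10^-9 m

1.69 × 10^-9 m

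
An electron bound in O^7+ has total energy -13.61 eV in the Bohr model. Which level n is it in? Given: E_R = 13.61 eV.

E_n = −E_R Z²/n² ⇒ n² = E_R Z²/(−E_n) = 13.61 × 8² / 13.61 ≈ 64.00
n = 8

8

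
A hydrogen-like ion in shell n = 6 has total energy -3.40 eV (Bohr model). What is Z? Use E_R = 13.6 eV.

E_n = −E_R Z²/n² ⇒ Z² = −E_n n²/E_R = 3.40 × 6² / 13.6 ≈ 9.00
Z = 3

3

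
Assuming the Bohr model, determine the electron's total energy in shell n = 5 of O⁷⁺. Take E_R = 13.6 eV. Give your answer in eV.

E_n = −E_R·Z²/n² = −13.6 × 8²/5² = -34.8 eV

-34.8 eV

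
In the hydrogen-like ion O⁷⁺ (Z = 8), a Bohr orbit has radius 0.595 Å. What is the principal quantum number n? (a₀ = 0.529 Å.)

r_n = n²a₀/Z ⇒ n² = rZ/a₀ = 0.595 × 8 / 0.529 ≈ 9.00
n = 3

3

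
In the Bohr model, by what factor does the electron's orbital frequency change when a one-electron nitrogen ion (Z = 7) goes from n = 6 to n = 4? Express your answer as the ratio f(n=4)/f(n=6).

f ∝ Z^2 · n^-3; with Z fixed, f ∝ n^-3.
f(n=4)/f(n=6) = (4/6)^-3 = 27/8

27/8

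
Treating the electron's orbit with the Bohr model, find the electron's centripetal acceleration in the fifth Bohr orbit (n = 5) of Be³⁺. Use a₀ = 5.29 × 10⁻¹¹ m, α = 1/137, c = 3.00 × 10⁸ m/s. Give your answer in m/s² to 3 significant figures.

9.28 × 10²¹ m/s²

r = n²a₀/Z = 3.31 × 10⁻¹⁰ m, v = Zαc/n = 1.75 × 10⁶ m/s
a = v²/r = (1.75 × 10⁶)² / 3.31 × 10⁻¹⁰ = 9.28 × 10²¹ m/s²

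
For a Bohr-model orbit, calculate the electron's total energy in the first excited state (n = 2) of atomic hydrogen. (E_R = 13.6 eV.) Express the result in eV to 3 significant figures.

E_n = −E_R·Z²/n² = −13.6 × 1²/2² = -3.40 eV

-3.40 eV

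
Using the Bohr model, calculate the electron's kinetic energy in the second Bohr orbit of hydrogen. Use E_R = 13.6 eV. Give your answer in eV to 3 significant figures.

3.40 eV

For a Coulomb orbit the virial theorem gives K = −E_n.
E_n = −E_R·Z²/n², so K = E_R·Z²/n² = 13.6 × 1²/2² = 3.40 eV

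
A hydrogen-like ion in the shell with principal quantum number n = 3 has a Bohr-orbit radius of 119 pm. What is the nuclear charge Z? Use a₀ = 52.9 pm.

r_n = n²a₀/Z ⇒ Z = n²a₀/r = 3² × 52.9 / 119 ≈ 4.00
Z = 4

4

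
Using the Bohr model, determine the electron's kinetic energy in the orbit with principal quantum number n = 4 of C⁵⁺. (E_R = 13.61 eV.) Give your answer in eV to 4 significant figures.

For a Coulomb orbit the virial theorem gives K = −E_n.
E_n = −E_R·Z²/n², so K = E_R·Z²/n² = 13.61 × 6²/4² = 30.62 eV

30.62 eV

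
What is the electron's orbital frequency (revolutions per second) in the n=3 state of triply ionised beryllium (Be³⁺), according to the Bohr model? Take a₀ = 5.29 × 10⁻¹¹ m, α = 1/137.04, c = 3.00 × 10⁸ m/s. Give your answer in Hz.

r = n²a₀/Z = 1.19 × 10⁻¹⁰ m, v = Zαc/n = 2.92 × 10⁶ m/s
f = v/(2πr) = 3.90 × 10¹⁵ Hz

3.90 × 10¹⁵ Hz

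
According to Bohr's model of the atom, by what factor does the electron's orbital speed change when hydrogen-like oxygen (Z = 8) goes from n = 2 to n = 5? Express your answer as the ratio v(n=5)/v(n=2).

2/5

v ∝ Z^1 · n^-1; with Z fixed, v ∝ n^-1.
v(n=5)/v(n=2) = (5/2)^-1 = 2/5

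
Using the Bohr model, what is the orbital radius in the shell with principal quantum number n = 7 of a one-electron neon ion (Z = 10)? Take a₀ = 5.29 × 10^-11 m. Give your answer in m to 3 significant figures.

r_n = n²a₀/Z = 7² × 5.29 × 10^-11 / 10
    = 49 × 5.29 × 10^-11 / 10 = 2.59 × 10^-10 m

2.59 × 10^-10 m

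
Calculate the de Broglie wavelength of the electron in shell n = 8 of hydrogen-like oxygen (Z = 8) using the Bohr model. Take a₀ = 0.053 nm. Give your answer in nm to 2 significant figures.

The Bohr quantisation condition is nλ = 2πr_n.
r_n = n²a₀/Z = 0.42 nm
λ = 2πr_n/n = 2π·0.42/8 = 0.33 nm

0.33 nm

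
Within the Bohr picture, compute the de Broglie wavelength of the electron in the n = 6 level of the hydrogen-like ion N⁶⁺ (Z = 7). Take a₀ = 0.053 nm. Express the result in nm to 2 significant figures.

0.29 nm

The Bohr quantisation condition is nλ = 2πr_n.
r_n = n²a₀/Z = 0.27 nm
λ = 2πr_n/n = 2π·0.27/6 = 0.29 nm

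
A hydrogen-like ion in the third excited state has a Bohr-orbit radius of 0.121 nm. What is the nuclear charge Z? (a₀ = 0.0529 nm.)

7

r_n = n²a₀/Z ⇒ Z = n²a₀/r = 4² × 0.0529 / 0.121 ≈ 7.00
Z = 7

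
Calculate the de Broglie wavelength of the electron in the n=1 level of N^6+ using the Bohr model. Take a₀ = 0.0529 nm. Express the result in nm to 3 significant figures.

0.0475 nm

The Bohr quantisation condition is nλ = 2πr_n.
r_n = n²a₀/Z = 0.00756 nm
λ = 2πr_n/n = 2π·0.00756/1 = 0.0475 nm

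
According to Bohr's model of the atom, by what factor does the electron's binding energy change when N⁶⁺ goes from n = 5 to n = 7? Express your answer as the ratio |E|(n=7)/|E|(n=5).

|E| ∝ Z^2 · n^-2; with Z fixed, |E| ∝ n^-2.
|E|(n=7)/|E|(n=5) = (7/5)^-2 = 25/49

25/49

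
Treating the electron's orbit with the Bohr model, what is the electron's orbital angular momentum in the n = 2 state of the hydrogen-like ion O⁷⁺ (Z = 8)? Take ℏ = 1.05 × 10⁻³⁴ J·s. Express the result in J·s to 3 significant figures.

L_n = nℏ = 2 × 1.05 × 10⁻³⁴ = 2.10 × 10⁻³⁴ J·s

2.10 × 10⁻³⁴ J·s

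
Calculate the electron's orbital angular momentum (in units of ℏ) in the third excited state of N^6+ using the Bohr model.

4

L_n = nℏ, so L/ℏ = n = 4.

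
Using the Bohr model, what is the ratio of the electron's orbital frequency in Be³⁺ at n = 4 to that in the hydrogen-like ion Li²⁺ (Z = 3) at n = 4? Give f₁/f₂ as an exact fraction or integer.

f ∝ Z^2 · n^-3
f₁/f₂ = (4/3)^2 · (4/4)^-3 = 16/9

16/9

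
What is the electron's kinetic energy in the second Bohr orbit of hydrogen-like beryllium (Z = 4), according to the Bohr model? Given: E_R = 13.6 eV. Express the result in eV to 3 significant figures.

54.4 eV

For a Coulomb orbit the virial theorem gives K = −E_n.
E_n = −E_R·Z²/n², so K = E_R·Z²/n² = 13.6 × 4²/2² = 54.4 eV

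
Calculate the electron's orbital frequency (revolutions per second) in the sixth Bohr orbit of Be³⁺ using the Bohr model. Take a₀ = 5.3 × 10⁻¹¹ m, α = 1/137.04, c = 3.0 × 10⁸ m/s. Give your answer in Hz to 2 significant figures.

4.9 × 10¹⁴ Hz

r = n²a₀/Z = 4.8 × 10⁻¹⁰ m, v = Zαc/n = 1.5 × 10⁶ m/s
f = v/(2πr) = 4.9 × 10¹⁴ Hz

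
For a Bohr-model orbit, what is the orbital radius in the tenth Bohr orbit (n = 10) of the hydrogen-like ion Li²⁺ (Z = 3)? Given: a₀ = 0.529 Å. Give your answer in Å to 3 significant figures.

17.6 Å

r_n = n²a₀/Z = 10² × 0.529 / 3
    = 100 × 0.529 / 3 = 17.6 Å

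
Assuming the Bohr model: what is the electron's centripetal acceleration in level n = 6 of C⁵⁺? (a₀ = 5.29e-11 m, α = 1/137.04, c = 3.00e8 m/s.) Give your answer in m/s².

1.51e22 m/s²

r = n²a₀/Z = 3.17e-10 m, v = Zαc/n = 2.19e6 m/s
a = v²/r = (2.19e6)² / 3.17e-10 = 1.51e22 m/s²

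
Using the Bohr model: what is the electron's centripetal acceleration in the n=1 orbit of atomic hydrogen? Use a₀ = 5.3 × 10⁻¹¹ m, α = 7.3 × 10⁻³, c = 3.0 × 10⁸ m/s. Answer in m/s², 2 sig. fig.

r = n²a₀/Z = 5.3 × 10⁻¹¹ m, v = Zαc/n = 2.2 × 10⁶ m/s
a = v²/r = (2.2 × 10⁶)² / 5.3 × 10⁻¹¹ = 9.0 × 10²² m/s²

9.0 × 10²² m/s²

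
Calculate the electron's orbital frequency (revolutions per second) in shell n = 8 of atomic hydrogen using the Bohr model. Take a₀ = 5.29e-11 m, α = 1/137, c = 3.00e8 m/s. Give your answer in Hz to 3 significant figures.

1.29e13 Hz

r = n²a₀/Z = 3.39e-9 m, v = Zαc/n = 2.74e5 m/s
f = v/(2πr) = 1.29e13 Hz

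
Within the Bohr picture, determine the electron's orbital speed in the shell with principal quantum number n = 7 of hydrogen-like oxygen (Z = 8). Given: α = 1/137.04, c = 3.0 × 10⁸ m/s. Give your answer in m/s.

2.5 × 10⁶ m/s

v_n = Zαc/n = 8 × 0.0073 × 3.0 × 10⁸ / 7
    = 2.5 × 10⁶ m/s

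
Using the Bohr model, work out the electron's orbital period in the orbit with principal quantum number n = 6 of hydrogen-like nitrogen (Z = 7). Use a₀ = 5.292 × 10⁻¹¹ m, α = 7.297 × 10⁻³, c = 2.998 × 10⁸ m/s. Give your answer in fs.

r = n²a₀/Z = 6²·5.292 × 10⁻¹¹/7 = 2.722 × 10⁻¹⁰ m
v = Zαc/n = 7·0.007297·2.998 × 10⁸/6 = 2.552 × 10⁶ m/s
T = 2πr/v = 6.700 × 10⁻¹⁶ s = 0.6700 fs

0.6700 fs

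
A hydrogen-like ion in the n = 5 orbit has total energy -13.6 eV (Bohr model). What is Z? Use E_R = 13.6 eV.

5

E_n = −E_R Z²/n² ⇒ Z² = −E_n n²/E_R = 13.6 × 5² / 13.6 ≈ 25.00
Z = 5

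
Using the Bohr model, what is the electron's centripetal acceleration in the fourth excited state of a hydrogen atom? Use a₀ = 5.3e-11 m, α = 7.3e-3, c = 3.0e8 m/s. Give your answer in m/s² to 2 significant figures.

1.4e20 m/s²

r = n²a₀/Z = 1.3e-9 m, v = Zαc/n = 4.4e5 m/s
a = v²/r = (4.4e5)² / 1.3e-9 = 1.4e20 m/s²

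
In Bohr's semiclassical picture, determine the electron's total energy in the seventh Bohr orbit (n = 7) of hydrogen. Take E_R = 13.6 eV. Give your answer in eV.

-0.278 eV

E_n = −E_R·Z²/n² = −13.6 × 1²/7² = -0.278 eV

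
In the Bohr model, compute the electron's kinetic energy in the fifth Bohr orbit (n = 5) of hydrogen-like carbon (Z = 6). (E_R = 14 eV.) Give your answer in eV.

20 eV

For a Coulomb orbit the virial theorem gives K = −E_n.
E_n = −E_R·Z²/n², so K = E_R·Z²/n² = 14 × 6²/5² = 20 eV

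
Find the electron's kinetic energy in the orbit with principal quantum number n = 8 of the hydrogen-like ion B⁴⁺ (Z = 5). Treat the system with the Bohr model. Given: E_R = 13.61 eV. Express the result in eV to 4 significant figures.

For a Coulomb orbit the virial theorem gives K = −E_n.
E_n = −E_R·Z²/n², so K = E_R·Z²/n² = 13.61 × 5²/8² = 5.316 eV

5.316 eV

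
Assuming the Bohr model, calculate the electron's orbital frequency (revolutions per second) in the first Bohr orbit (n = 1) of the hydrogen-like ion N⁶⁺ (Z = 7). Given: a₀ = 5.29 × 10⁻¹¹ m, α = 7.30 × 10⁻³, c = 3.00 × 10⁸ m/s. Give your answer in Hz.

r = n²a₀/Z = 7.56 × 10⁻¹² m, v = Zαc/n = 1.53 × 10⁷ m/s
f = v/(2πr) = 3.23 × 10¹⁷ Hz

3.23 × 10¹⁷ Hz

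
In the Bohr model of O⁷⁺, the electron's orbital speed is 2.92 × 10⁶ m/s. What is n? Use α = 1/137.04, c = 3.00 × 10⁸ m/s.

6

v_n = Zαc/n ⇒ n = Zαc/v = 8 × 0.00730 × 3.00 × 10⁸ / 2.92 × 10⁶ ≈ 6.00
n = 6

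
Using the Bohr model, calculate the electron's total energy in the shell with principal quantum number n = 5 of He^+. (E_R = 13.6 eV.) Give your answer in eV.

E_n = −E_R·Z²/n² = −13.6 × 2²/5² = -2.18 eV

-2.18 eV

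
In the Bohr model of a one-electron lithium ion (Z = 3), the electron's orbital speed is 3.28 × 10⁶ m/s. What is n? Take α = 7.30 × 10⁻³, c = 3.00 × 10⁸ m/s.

v_n = Zαc/n ⇒ n = Zαc/v = 3 × 0.00730 × 3.00 × 10⁸ / 3.28 × 10⁶ ≈ 2.00
n = 2

2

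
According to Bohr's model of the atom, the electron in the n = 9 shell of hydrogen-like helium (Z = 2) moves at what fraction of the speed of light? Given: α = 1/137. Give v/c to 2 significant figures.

v_n = Zαc/n, so v/c = Zα/n = 2 × 0.0073 / 9 = 0.0016

0.0016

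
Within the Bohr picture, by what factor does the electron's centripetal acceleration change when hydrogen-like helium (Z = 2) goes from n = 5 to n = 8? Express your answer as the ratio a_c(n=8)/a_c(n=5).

a_c ∝ Z^3 · n^-4; with Z fixed, a_c ∝ n^-4.
a_c(n=8)/a_c(n=5) = (8/5)^-4 = 625/4096

625/4096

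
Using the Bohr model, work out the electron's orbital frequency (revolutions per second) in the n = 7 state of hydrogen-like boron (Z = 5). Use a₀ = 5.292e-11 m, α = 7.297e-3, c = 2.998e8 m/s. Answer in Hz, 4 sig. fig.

4.795e14 Hz

r = n²a₀/Z = 5.186e-10 m, v = Zαc/n = 1.563e6 m/s
f = v/(2πr) = 4.795e14 Hz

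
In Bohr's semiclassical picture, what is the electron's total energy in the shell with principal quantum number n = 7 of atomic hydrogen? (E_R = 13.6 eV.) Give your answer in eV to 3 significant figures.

-0.278 eV

E_n = −E_R·Z²/n² = −13.6 × 1²/7² = -0.278 eV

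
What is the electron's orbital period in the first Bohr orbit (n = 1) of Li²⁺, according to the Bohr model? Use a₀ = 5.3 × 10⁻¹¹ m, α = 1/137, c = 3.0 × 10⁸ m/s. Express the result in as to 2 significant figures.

17 as

r = n²a₀/Z = 1²·5.3 × 10⁻¹¹/3 = 1.8 × 10⁻¹¹ m
v = Zαc/n = 3·0.0073·3.0 × 10⁸/1 = 6.6 × 10⁶ m/s
T = 2πr/v = 1.7 × 10⁻¹⁷ s = 17 as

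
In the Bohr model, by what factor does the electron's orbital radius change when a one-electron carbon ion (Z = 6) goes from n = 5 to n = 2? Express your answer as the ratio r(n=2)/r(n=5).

r ∝ Z^-1 · n^2; with Z fixed, r ∝ n^2.
r(n=2)/r(n=5) = (2/5)^2 = 4/25

4/25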